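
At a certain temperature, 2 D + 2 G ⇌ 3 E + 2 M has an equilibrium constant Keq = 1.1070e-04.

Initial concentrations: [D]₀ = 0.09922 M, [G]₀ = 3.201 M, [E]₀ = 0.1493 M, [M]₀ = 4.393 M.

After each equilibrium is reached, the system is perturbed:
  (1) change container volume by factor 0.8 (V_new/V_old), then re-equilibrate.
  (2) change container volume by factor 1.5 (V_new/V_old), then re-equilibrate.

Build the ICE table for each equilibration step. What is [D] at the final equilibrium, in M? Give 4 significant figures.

[D]_eq = 0.1578 M

Q₀ = 0.6367 vs Keq = 1.1070e-04 ⇒ Q>K, reverse
Step 1:
                  D         G         E         M
  Initial   0.09922     3.201    0.1493     4.393
  Change    0.09069   0.09069    -0.136  -0.09069
  Equil      0.1899     3.292   0.01327     4.302
  solve Keq expr → x = -0.04534; check Q = 1.1070e-04
Then change container volume by factor 0.8 (V_new/V_old).
Step 2:
                  D         G         E         M
  Initial    0.2374     4.115   0.01659     5.378
  Change  7.6831e-04 7.6831e-04 -0.001152 -7.6831e-04
  Equil      0.2382     4.115   0.01544     5.377
  solve Keq expr → x = -3.8416e-04; check Q = 1.1070e-04
Then change container volume by factor 1.5 (V_new/V_old).
Step 3:
                  D         G         E         M
  Initial    0.1588     2.744   0.01029     3.585
  Change  -9.5795e-04 -9.5795e-04  0.001437 9.5795e-04
  Equil      0.1578     2.743   0.01173     3.586
  solve Keq expr → x = 4.7897e-04; check Q = 1.1070e-04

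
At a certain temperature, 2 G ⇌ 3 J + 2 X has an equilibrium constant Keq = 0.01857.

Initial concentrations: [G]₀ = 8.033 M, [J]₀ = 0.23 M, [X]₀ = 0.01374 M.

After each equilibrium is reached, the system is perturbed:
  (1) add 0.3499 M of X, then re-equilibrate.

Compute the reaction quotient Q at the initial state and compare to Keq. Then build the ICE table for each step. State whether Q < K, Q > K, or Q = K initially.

Q₀ = 3.5596e-08 vs Keq = 0.01857 ⇒ Q<K, forward
Step 1:
                   G          J          X
  I            8.033       0.23    0.01374
  C          -0.6898      1.035     0.6898
  E            7.343      1.265     0.7036
  solve Keq expr → x = 0.3449; check Q = 0.01857
Then add 0.3499 M of X.
Step 2:
                   G          J          X
  I            7.343      1.265      1.053
  C            0.131    -0.1965     -0.131
  E            7.474      1.068     0.9225
  solve Keq expr → x = -0.06549; check Q = 0.01857

Q₀ = 3.5596e-08; Q < K (proceeds forward)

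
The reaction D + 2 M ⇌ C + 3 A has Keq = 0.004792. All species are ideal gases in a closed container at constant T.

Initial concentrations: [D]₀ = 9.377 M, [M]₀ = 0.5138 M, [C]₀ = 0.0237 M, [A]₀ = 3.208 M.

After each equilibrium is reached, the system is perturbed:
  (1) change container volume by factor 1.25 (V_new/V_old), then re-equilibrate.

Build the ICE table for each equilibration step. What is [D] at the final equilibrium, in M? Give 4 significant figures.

[D]_eq = 7.52 M

Q₀ = 0.3161 vs Keq = 0.004792 ⇒ Q>K, reverse
Step 1:
                   D          M          C          A
  Initial      9.377     0.5138     0.0237      3.208
  Change     0.02324    0.04648   -0.02324   -0.06973
  Equil          9.4     0.5603 4.5751e-04      3.138
  solve Keq expr → x = -0.02324; check Q = 0.004792
Then change container volume by factor 1.25 (V_new/V_old).
Step 2:
                   D          M          C          A
  Initial       7.52     0.4482 3.6601e-04      2.511
  Change  -9.0976e-05 -1.8195e-04 9.0976e-05 2.7293e-04
  Equil         7.52      0.448 4.5699e-04      2.511
  solve Keq expr → x = 9.0976e-05; check Q = 0.004792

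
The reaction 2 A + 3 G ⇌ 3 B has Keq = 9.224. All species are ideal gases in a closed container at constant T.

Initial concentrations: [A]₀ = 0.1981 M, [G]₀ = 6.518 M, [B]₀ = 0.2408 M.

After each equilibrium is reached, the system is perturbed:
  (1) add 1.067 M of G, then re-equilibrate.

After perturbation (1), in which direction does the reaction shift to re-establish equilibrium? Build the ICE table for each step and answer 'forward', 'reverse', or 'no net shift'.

Q₀ = 0.001285 vs Keq = 9.224 ⇒ Q<K, forward
Step 1:
                  A         G         B
  Initial    0.1981     6.518    0.2408
  Change      -0.19    -0.285     0.285
  Equil    0.008068     6.233    0.5258
  solve Keq expr → x = 0.09502; check Q = 9.224
Then add 1.067 M of G.
Step 2:
                  A         G         B
  Initial  0.008068       7.3    0.5258
  Change  -0.001654 -0.002481  0.002481
  Equil    0.006414     7.297    0.5283
  solve Keq expr → x = 8.2715e-04; check Q = 9.224

Direction: forward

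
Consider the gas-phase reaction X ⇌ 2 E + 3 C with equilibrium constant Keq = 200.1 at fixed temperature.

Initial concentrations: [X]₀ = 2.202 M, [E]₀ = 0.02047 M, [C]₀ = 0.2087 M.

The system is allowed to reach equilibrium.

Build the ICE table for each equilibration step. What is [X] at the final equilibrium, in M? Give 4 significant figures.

Q₀ = 1.7298e-06 vs Keq = 200.1 ⇒ Q<K, forward
Step 1:
                   X          E          C
  Initial      2.202    0.02047     0.2087
  Change      -1.107      2.213       3.32
  Equil        1.095      2.234      3.529
  solve Keq expr → x = 1.107; check Q = 200.1

[X]_eq = 1.095 M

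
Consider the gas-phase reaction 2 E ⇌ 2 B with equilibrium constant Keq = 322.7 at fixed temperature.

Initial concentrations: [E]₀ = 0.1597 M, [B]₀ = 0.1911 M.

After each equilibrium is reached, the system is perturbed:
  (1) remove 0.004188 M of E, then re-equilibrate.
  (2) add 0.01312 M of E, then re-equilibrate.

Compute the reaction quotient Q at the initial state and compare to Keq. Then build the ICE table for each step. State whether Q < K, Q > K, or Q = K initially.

Q₀ = 1.432 vs Keq = 322.7 ⇒ Q<K, forward
Step 1:
                    E           B
  init         0.1597      0.1911
  Δ           -0.1412      0.1412
  eq           0.0185      0.3323
  solve Keq expr → x = 0.0706; check Q = 322.7
Then remove 0.004188 M of E.
Step 2:
                    E           B
  init        0.01431      0.3323
  Δ          0.003967   -0.003967
  eq          0.01828      0.3283
  solve Keq expr → x = -0.001984; check Q = 322.7
Then add 0.01312 M of E.
Step 3:
                    E           B
  init         0.0314      0.3283
  Δ          -0.01243     0.01243
  eq          0.01897      0.3408
  solve Keq expr → x = 0.006214; check Q = 322.7

Q₀ = 1.432; Q < K (proceeds forward)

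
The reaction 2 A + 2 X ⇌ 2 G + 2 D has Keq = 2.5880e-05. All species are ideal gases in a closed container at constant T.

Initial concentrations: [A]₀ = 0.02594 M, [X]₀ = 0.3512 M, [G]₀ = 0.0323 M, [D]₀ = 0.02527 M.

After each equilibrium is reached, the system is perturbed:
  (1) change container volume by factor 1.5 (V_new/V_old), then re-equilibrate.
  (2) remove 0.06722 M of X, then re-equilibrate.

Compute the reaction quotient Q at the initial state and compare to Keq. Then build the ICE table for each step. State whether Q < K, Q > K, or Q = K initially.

Q₀ = 0.008027 vs Keq = 2.5880e-05 ⇒ Q>K, reverse
Step 1:
                   A          X          G          D
  Initial    0.02594     0.3512     0.0323    0.02527
  Change     0.01894    0.01894   -0.01894   -0.01894
  Equil      0.04488     0.3701    0.01336   0.006327
  solve Keq expr → x = -0.009471; check Q = 2.5880e-05
Then change container volume by factor 1.5 (V_new/V_old).
Step 2:
                   A          X          G          D
  Initial    0.02992     0.2468   0.008905   0.004218
  Change           0          0          0          0
  Equil      0.02992     0.2468   0.008905   0.004218
  solve Keq expr → x = 0; check Q = 2.5880e-05
Then remove 0.06722 M of X.
Step 3:
                   A          X          G          D
  Initial    0.02992     0.1795   0.008905   0.004218
  Change  7.6186e-04 7.6186e-04 -7.6186e-04 -7.6186e-04
  Equil      0.03068     0.1803   0.008143   0.003456
  solve Keq expr → x = -3.8093e-04; check Q = 2.5880e-05

Q₀ = 0.008027; Q > K (proceeds reverse)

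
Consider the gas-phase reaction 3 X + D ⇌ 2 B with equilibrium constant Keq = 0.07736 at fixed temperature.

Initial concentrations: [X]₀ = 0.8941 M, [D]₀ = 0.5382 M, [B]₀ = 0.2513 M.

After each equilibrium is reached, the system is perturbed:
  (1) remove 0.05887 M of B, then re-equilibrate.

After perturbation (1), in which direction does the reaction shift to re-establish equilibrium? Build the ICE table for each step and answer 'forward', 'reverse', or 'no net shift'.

Q₀ = 0.1642 vs Keq = 0.07736 ⇒ Q>K, reverse
Step 1:
                    X           D           B
  I            0.8941      0.5382      0.2513
  C            0.0771      0.0257     -0.0514
  E            0.9712      0.5639      0.1999
  solve Keq expr → x = -0.0257; check Q = 0.07736
Then remove 0.05887 M of B.
Step 2:
                    X           D           B
  I            0.9712      0.5639       0.141
  C          -0.05742    -0.01914     0.03828
  E            0.9138      0.5448      0.1793
  solve Keq expr → x = 0.01914; check Q = 0.07736

Direction: forward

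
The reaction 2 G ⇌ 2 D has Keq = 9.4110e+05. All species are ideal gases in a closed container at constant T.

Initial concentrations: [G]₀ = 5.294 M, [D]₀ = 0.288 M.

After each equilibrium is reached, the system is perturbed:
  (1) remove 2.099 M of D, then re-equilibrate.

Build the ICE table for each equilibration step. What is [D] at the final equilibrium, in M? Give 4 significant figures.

[D]_eq = 3.479 M

Q₀ = 0.002959 vs Keq = 9.4110e+05 ⇒ Q<K, forward
Step 1:
                   G          D
  Initial      5.294      0.288
  Change      -5.288      5.288
  Equil     0.005748      5.576
  solve Keq expr → x = 2.644; check Q = 9.4110e+05
Then remove 2.099 M of D.
Step 2:
                   G          D
  Initial   0.005748      3.477
  Change   -0.002161   0.002161
  Equil     0.003587      3.479
  solve Keq expr → x = 0.001081; check Q = 9.4110e+05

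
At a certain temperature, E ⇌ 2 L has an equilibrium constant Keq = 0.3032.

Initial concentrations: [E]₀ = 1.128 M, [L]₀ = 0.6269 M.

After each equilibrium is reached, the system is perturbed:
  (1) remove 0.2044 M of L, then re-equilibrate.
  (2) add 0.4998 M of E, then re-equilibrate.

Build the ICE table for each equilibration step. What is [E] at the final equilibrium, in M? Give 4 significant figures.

[E]_eq = 1.502 M

Q₀ = 0.3484 vs Keq = 0.3032 ⇒ Q>K, reverse
Step 1:
                    E           L
  I             1.128      0.6269
  C           0.01864    -0.03727
  E             1.147      0.5896
  solve Keq expr → x = -0.01864; check Q = 0.3032
Then remove 0.2044 M of L.
Step 2:
                    E           L
  I             1.147      0.3852
  C          -0.09035      0.1807
  E             1.056      0.5659
  solve Keq expr → x = 0.09035; check Q = 0.3032
Then add 0.4998 M of E.
Step 3:
                    E           L
  I             1.556      0.5659
  C          -0.05442      0.1088
  E             1.502      0.6748
  solve Keq expr → x = 0.05442; check Q = 0.3032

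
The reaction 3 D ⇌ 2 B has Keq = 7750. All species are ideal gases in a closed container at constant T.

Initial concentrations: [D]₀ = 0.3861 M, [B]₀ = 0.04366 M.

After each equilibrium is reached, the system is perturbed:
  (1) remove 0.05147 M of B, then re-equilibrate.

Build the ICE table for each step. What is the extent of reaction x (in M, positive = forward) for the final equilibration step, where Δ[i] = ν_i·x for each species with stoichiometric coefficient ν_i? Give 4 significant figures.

Q₀ = 0.03312 vs Keq = 7750 ⇒ Q<K, forward
Step 1:
                    D           B
  Initial      0.3861     0.04366
  Change      -0.3641      0.2428
  Equil       0.02196      0.2864
  solve Keq expr → x = 0.1214; check Q = 7750
Then remove 0.05147 M of B.
Step 2:
                    D           B
  Initial     0.02196       0.235
  Change    -0.002621    0.001747
  Equil       0.01934      0.2367
  solve Keq expr → x = 8.7366e-04; check Q = 7750

x = 8.7366e-04 M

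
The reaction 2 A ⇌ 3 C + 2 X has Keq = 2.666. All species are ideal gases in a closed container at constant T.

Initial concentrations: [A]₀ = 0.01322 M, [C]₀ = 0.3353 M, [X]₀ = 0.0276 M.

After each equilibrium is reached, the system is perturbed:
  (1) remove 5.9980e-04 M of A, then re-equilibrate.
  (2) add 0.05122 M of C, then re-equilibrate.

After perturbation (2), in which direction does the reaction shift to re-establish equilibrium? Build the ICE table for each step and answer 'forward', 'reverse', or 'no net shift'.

Q₀ = 0.1643 vs Keq = 2.666 ⇒ Q<K, forward
Step 1:
                    A           C           X
  I           0.01322      0.3353      0.0276
  C         -0.008656     0.01298    0.008656
  E          0.004564      0.3483     0.03626
  solve Keq expr → x = 0.004328; check Q = 2.666
Then remove 5.9980e-04 M of A.
Step 2:
                    A           C           X
  I          0.003964      0.3483     0.03626
  C        5.1934e-04 -7.7901e-04 -5.1934e-04
  E          0.004484      0.3475     0.03574
  solve Keq expr → x = -2.5967e-04; check Q = 2.666
Then add 0.05122 M of C.
Step 3:
                    A           C           X
  I          0.004484      0.3987     0.03574
  C        8.6698e-04     -0.0013 -8.6698e-04
  E          0.005351      0.3974     0.03487
  solve Keq expr → x = -4.3349e-04; check Q = 2.666

Direction: reverse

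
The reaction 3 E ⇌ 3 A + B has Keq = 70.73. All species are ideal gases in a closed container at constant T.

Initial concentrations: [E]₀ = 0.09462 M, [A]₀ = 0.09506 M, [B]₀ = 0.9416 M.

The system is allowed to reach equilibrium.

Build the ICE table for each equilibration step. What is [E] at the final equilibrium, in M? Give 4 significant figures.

Q₀ = 0.9548 vs Keq = 70.73 ⇒ Q<K, forward
Step 1:
                    E           A           B
  I           0.09462     0.09506      0.9416
  C          -0.05808     0.05808     0.01936
  E           0.03654      0.1531       0.961
  solve Keq expr → x = 0.01936; check Q = 70.73

[E]_eq = 0.03654 M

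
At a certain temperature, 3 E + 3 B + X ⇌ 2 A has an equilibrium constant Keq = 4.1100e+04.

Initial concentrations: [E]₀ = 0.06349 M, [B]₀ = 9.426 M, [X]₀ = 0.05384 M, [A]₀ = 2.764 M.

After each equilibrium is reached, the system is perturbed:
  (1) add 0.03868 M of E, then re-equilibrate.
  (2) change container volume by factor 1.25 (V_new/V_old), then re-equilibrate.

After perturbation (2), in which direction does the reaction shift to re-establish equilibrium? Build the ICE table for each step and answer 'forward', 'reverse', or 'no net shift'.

Direction: reverse

Q₀ = 662 vs Keq = 4.1100e+04 ⇒ Q<K, forward
Step 1:
                  E         B         X         A
  I         0.06349     9.426   0.05384     2.764
  C        -0.04538  -0.04538  -0.01513   0.03025
  E         0.01811     9.381   0.03871     2.794
  solve Keq expr → x = 0.01513; check Q = 4.1100e+04
Then add 0.03868 M of E.
Step 2:
                  E         B         X         A
  I         0.05679     9.381   0.03871     2.794
  C        -0.03609  -0.03609  -0.01203   0.02406
  E          0.0207     9.345   0.02668     2.818
  solve Keq expr → x = 0.01203; check Q = 4.1100e+04
Then change container volume by factor 1.25 (V_new/V_old).
Step 3:
                  E         B         X         A
  I         0.01656     7.476   0.02135     2.255
  C        0.006634  0.006634  0.002211 -0.004423
  E          0.0232     7.482   0.02356      2.25
  solve Keq expr → x = -0.002211; check Q = 4.1100e+04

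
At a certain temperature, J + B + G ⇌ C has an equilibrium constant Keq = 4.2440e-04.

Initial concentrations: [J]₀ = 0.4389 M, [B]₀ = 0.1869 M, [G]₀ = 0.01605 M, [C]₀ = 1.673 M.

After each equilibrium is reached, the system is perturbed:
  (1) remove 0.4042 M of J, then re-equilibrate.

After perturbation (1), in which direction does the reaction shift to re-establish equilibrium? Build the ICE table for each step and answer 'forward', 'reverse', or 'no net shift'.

Q₀ = 1271 vs Keq = 4.2440e-04 ⇒ Q>K, reverse
Step 1:
                  J         B         G         C
  init       0.4389    0.1869   0.01605     1.673
  Δ            1.67      1.67      1.67     -1.67
  eq          2.109     1.857     1.686  0.002803
  solve Keq expr → x = -1.67; check Q = 4.2440e-04
Then remove 0.4042 M of J.
Step 2:
                  J         B         G         C
  init        1.705     1.857     1.686  0.002803
  Δ       5.3511e-04 5.3511e-04 5.3511e-04 -5.3511e-04
  eq          1.705     1.858     1.687  0.002268
  solve Keq expr → x = -5.3511e-04; check Q = 4.2440e-04

Direction: reverse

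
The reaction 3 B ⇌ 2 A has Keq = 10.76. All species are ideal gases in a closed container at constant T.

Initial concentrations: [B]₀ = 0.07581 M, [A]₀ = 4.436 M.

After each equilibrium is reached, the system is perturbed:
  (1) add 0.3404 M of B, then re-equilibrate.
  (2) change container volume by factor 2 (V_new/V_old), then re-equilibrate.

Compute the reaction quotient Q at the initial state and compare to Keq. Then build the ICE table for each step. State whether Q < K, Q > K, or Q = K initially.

Q₀ = 4.5165e+04 vs Keq = 10.76 ⇒ Q>K, reverse
Step 1:
                   B          A
  Initial    0.07581      4.436
  Change       1.019    -0.6792
  Equil        1.095      3.757
  solve Keq expr → x = -0.3396; check Q = 10.76
Then add 0.3404 M of B.
Step 2:
                   B          A
  Initial      1.435      3.757
  Change     -0.3017     0.2011
  Equil        1.133      3.958
  solve Keq expr → x = 0.1006; check Q = 10.76
Then change container volume by factor 2 (V_new/V_old).
Step 3:
                   B          A
  Initial     0.5667      1.979
  Change      0.1268   -0.08454
  Equil       0.6935      1.894
  solve Keq expr → x = -0.04227; check Q = 10.76

Q₀ = 4.5165e+04; Q > K (proceeds reverse)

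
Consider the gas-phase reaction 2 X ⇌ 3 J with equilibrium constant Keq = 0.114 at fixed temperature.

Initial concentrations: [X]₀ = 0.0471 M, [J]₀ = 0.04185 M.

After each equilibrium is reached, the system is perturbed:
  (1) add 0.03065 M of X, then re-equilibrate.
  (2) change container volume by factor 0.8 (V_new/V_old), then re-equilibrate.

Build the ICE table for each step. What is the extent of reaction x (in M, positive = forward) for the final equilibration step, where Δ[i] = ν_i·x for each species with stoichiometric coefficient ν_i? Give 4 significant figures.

Q₀ = 0.03304 vs Keq = 0.114 ⇒ Q<K, forward
Step 1:
                    X           J
  I            0.0471     0.04185
  C         -0.008818     0.01323
  E           0.03828     0.05508
  solve Keq expr → x = 0.004409; check Q = 0.114
Then add 0.03065 M of X.
Step 2:
                    X           J
  I           0.06893     0.05508
  C          -0.01144     0.01715
  E            0.0575     0.07223
  solve Keq expr → x = 0.005718; check Q = 0.114
Then change container volume by factor 0.8 (V_new/V_old).
Step 3:
                    X           J
  I           0.07187     0.09029
  C          0.002848   -0.004272
  E           0.07472     0.08602
  solve Keq expr → x = -0.001424; check Q = 0.114

x = -0.001424 M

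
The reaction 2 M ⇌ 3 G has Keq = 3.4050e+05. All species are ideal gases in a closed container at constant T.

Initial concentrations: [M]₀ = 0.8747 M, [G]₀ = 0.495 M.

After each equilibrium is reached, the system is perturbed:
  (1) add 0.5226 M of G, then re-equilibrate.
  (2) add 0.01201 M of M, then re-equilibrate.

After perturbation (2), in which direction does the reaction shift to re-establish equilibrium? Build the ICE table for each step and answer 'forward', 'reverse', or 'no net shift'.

Direction: forward

Q₀ = 0.1585 vs Keq = 3.4050e+05 ⇒ Q<K, forward
Step 1:
                   M          G
  init        0.8747      0.495
  Δ          -0.8706      1.306
  eq        0.004141      1.801
  solve Keq expr → x = 0.4353; check Q = 3.4050e+05
Then add 0.5226 M of G.
Step 2:
                   M          G
  init      0.004141      2.323
  Δ         0.001917  -0.002875
  eq        0.006058      2.321
  solve Keq expr → x = -9.5829e-04; check Q = 3.4050e+05
Then add 0.01201 M of M.
Step 3:
                   M          G
  init       0.01807      2.321
  Δ         -0.01194    0.01791
  eq        0.006128      2.338
  solve Keq expr → x = 0.00597; check Q = 3.4050e+05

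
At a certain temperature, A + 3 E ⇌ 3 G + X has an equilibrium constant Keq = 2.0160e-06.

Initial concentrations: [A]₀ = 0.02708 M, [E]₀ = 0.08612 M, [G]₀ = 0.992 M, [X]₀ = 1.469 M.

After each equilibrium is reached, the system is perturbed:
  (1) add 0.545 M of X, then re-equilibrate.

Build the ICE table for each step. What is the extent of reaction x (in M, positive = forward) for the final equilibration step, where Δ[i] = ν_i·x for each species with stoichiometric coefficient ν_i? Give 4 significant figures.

Q₀ = 8.2908e+04 vs Keq = 2.0160e-06 ⇒ Q>K, reverse
Step 1:
                  A         E         G         X
  Initial   0.02708   0.08612     0.992     1.469
  Change     0.3276    0.9829   -0.9829   -0.3276
  Equil      0.3547     1.069  0.009147     1.141
  solve Keq expr → x = -0.3276; check Q = 2.0160e-06
Then add 0.545 M of X.
Step 2:
                  A         E         G         X
  Initial    0.3547     1.069  0.009147     1.686
  Change  3.6810e-04  0.001104 -0.001104 -3.6810e-04
  Equil      0.3551      1.07  0.008043     1.686
  solve Keq expr → x = -3.6810e-04; check Q = 2.0160e-06

x = -3.6810e-04 M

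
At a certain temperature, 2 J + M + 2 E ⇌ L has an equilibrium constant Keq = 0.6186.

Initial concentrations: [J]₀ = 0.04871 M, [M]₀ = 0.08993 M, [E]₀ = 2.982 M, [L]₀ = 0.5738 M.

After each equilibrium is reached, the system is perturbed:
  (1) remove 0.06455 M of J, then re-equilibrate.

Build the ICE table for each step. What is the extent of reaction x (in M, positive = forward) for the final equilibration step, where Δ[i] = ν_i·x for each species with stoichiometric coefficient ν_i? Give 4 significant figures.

x = -0.01823 M

Q₀ = 302.4 vs Keq = 0.6186 ⇒ Q>K, reverse
Step 1:
                    J           M           E           L
  init        0.04871     0.08993       2.982      0.5738
  Δ            0.3878      0.1939      0.3878     -0.1939
  eq           0.4365      0.2838        3.37      0.3799
  solve Keq expr → x = -0.1939; check Q = 0.6186
Then remove 0.06455 M of J.
Step 2:
                    J           M           E           L
  init          0.372      0.2838        3.37      0.3799
  Δ           0.03647     0.01823     0.03647    -0.01823
  eq           0.4084      0.3021       3.406      0.3617
  solve Keq expr → x = -0.01823; check Q = 0.6186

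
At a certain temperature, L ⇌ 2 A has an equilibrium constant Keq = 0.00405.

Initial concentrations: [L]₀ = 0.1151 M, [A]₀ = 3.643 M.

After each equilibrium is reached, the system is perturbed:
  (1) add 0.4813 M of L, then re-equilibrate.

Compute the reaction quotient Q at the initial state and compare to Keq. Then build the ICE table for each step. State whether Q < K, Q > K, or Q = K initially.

Q₀ = 115.3; Q > K (proceeds reverse)

Q₀ = 115.3 vs Keq = 0.00405 ⇒ Q>K, reverse
Step 1:
                    L           A
  init         0.1151       3.643
  Δ             1.778      -3.555
  eq            1.893     0.08756
  solve Keq expr → x = -1.778; check Q = 0.00405
Then add 0.4813 M of L.
Step 2:
                    L           A
  init          2.374     0.08756
  Δ         -0.005197     0.01039
  eq            2.369     0.09795
  solve Keq expr → x = 0.005197; check Q = 0.00405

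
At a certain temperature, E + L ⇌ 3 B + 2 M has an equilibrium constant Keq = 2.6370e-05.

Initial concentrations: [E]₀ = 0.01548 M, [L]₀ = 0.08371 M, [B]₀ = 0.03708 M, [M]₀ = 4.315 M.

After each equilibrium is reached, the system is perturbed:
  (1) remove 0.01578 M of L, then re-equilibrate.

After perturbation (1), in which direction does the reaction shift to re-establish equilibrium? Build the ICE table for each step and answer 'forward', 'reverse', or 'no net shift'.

Direction: reverse

Q₀ = 0.7325 vs Keq = 2.6370e-05 ⇒ Q>K, reverse
Step 1:
                   E          L          B          M
  I          0.01548    0.08371    0.03708      4.315
  C          0.01184    0.01184   -0.03553   -0.02369
  E          0.02732    0.09555   0.001552      4.291
  solve Keq expr → x = -0.01184; check Q = 2.6370e-05
Then remove 0.01578 M of L.
Step 2:
                   E          L          B          M
  I          0.02732    0.07977   0.001552      4.291
  C       2.9965e-05 2.9965e-05 -8.9894e-05 -5.9929e-05
  E          0.02735     0.0798   0.001462      4.291
  solve Keq expr → x = -2.9965e-05; check Q = 2.6370e-05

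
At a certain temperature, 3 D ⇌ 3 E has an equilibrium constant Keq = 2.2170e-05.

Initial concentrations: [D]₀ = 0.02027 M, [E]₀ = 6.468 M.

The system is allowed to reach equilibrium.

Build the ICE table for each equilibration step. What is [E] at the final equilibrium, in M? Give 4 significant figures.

[E]_eq = 0.1773 M

Q₀ = 3.2490e+07 vs Keq = 2.2170e-05 ⇒ Q>K, reverse
Step 1:
                  D         E
  Initial   0.02027     6.468
  Change      6.291    -6.291
  Equil       6.311    0.1773
  solve Keq expr → x = -2.097; check Q = 2.2170e-05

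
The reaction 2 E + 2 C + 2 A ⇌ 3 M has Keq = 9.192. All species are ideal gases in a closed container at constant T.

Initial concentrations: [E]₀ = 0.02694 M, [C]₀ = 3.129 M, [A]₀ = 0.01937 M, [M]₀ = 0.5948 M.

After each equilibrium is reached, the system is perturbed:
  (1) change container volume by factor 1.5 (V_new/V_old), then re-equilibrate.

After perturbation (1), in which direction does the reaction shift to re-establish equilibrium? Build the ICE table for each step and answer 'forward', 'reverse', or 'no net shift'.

Direction: reverse

Q₀ = 7.8931e+04 vs Keq = 9.192 ⇒ Q>K, reverse
Step 1:
                   E          C          A          M
  init       0.02694      3.129    0.01937     0.5948
  Δ           0.1346     0.1346     0.1346     -0.202
  eq          0.1616      3.264      0.154     0.3928
  solve Keq expr → x = -0.06732; check Q = 9.192
Then change container volume by factor 1.5 (V_new/V_old).
Step 2:
                   E          C          A          M
  init        0.1077      2.176     0.1027     0.2619
  Δ          0.02262    0.02262    0.02262   -0.03393
  eq          0.1303      2.198     0.1253      0.228
  solve Keq expr → x = -0.01131; check Q = 9.192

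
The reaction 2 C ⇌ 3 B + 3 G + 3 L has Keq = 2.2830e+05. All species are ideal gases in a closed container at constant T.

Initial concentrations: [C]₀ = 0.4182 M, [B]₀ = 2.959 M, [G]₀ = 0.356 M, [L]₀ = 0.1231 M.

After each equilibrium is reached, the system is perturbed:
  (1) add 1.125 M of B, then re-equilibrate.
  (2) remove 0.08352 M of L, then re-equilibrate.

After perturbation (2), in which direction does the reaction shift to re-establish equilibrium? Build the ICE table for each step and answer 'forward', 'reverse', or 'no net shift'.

Direction: forward

Q₀ = 0.01247 vs Keq = 2.2830e+05 ⇒ Q<K, forward
Step 1:
                    C           B           G           L
  init         0.4182       2.959       0.356      0.1231
  Δ           -0.4096      0.6145      0.6145      0.6145
  eq         0.008561       3.573      0.9705      0.7376
  solve Keq expr → x = 0.2048; check Q = 2.2830e+05
Then add 1.125 M of B.
Step 2:
                    C           B           G           L
  init       0.008561       4.698      0.9705      0.7376
  Δ          0.004043   -0.006065   -0.006065   -0.006065
  eq           0.0126       4.692      0.9644      0.7315
  solve Keq expr → x = -0.002022; check Q = 2.2830e+05
Then remove 0.08352 M of L.
Step 3:
                    C           B           G           L
  init         0.0126       4.692      0.9644       0.648
  Δ         -0.001966    0.002948    0.002948    0.002948
  eq          0.01064       4.695      0.9673      0.6509
  solve Keq expr → x = 9.8277e-04; check Q = 2.2830e+05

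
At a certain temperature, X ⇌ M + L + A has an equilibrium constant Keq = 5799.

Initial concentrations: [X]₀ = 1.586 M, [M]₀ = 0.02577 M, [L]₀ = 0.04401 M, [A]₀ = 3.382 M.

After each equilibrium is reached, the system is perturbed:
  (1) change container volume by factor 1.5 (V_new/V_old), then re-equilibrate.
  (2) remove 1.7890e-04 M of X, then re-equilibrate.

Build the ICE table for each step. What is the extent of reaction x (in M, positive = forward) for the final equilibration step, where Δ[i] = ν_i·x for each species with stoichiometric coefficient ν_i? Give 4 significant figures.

Q₀ = 0.002418 vs Keq = 5799 ⇒ Q<K, forward
Step 1:
                  X         M         L         A
  init        1.586   0.02577   0.04401     3.382
  Δ          -1.584     1.584     1.584     1.584
  eq       0.002243      1.61     1.628     4.966
  solve Keq expr → x = 1.584; check Q = 5799
Then change container volume by factor 1.5 (V_new/V_old).
Step 2:
                  X         M         L         A
  init     0.001496     1.073     1.085     3.311
  Δ       -8.2973e-04 8.2973e-04 8.2973e-04 8.2973e-04
  eq      6.6592e-04     1.074     1.086     3.311
  solve Keq expr → x = 8.2973e-04; check Q = 5799
Then remove 1.7890e-04 M of X.
Step 3:
                  X         M         L         A
  init    4.8702e-04     1.074     1.086     3.311
  Δ       1.7864e-04 -1.7864e-04 -1.7864e-04 -1.7864e-04
  eq      6.6567e-04     1.074     1.086     3.311
  solve Keq expr → x = -1.7864e-04; check Q = 5799

x = -1.7864e-04 M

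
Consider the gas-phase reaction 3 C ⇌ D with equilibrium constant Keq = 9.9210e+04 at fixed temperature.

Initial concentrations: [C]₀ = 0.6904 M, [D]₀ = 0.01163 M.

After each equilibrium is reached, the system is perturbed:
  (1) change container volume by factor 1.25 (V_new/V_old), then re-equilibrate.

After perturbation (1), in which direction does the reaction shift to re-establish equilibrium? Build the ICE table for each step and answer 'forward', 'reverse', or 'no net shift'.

Q₀ = 0.03534 vs Keq = 9.9210e+04 ⇒ Q<K, forward
Step 1:
                    C           D
  I            0.6904     0.01163
  C            -0.677      0.2257
  E           0.01337      0.2373
  solve Keq expr → x = 0.2257; check Q = 9.9210e+04
Then change container volume by factor 1.25 (V_new/V_old).
Step 2:
                    C           D
  I            0.0107      0.1898
  C          0.001704 -5.6790e-04
  E            0.0124      0.1893
  solve Keq expr → x = -5.6790e-04; check Q = 9.9210e+04

Direction: reverse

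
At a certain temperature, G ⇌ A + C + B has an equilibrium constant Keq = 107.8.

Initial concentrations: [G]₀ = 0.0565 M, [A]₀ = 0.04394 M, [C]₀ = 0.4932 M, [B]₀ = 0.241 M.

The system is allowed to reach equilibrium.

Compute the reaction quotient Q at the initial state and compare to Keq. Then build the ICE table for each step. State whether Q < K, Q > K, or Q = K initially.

Q₀ = 0.09244 vs Keq = 107.8 ⇒ Q<K, forward
Step 1:
                    G           A           C           B
  I            0.0565     0.04394      0.4932       0.241
  C          -0.05635     0.05635     0.05635     0.05635
  E        1.5202e-04      0.1003      0.5495      0.2973
  solve Keq expr → x = 0.05635; check Q = 107.8

Q₀ = 0.09244; Q < K (proceeds forward)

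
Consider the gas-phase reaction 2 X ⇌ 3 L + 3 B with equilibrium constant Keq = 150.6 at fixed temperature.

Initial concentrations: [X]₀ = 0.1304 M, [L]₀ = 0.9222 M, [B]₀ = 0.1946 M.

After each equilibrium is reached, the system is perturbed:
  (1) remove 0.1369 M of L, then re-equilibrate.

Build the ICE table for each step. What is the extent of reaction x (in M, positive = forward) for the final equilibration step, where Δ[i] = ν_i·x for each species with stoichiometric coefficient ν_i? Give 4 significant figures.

Q₀ = 0.3399 vs Keq = 150.6 ⇒ Q<K, forward
Step 1:
                   X          L          B
  Initial     0.1304     0.9222     0.1946
  Change     -0.1104     0.1656     0.1656
  Equil      0.01999      1.088     0.3602
  solve Keq expr → x = 0.05521; check Q = 150.6
Then remove 0.1369 M of L.
Step 2:
                   X          L          B
  Initial    0.01999     0.9509     0.3602
  Change   -0.003198   0.004797   0.004797
  Equil      0.01679     0.9557      0.365
  solve Keq expr → x = 0.001599; check Q = 150.6

x = 0.001599 M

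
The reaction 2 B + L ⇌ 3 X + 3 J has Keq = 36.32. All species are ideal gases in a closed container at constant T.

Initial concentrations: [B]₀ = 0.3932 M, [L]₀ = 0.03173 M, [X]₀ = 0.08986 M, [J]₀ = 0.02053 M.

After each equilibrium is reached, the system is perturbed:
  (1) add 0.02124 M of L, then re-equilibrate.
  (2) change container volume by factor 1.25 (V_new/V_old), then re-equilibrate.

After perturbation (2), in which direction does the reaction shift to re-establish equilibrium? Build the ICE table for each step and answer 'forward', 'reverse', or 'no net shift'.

Q₀ = 1.2799e-06 vs Keq = 36.32 ⇒ Q<K, forward
Step 1:
                  B         L         X         J
  Initial    0.3932   0.03173   0.08986   0.02053
  Change   -0.06346  -0.03173   0.09518   0.09518
  Equil      0.3297 2.4857e-06     0.185    0.1157
  solve Keq expr → x = 0.03173; check Q = 36.32
Then add 0.02124 M of L.
Step 2:
                  B         L         X         J
  Initial    0.3297   0.02124     0.185    0.1157
  Change   -0.04243  -0.02121   0.06364   0.06364
  Equil      0.2873 2.9591e-05    0.2487    0.1794
  solve Keq expr → x = 0.02121; check Q = 36.32
Then change container volume by factor 1.25 (V_new/V_old).
Step 3:
                  B         L         X         J
  Initial    0.2299 2.3673e-05    0.1989    0.1435
  Change  -2.3070e-05 -1.1535e-05 3.4605e-05 3.4605e-05
  Equil      0.2298 1.2138e-05     0.199    0.1435
  solve Keq expr → x = 1.1535e-05; check Q = 36.32

Direction: forward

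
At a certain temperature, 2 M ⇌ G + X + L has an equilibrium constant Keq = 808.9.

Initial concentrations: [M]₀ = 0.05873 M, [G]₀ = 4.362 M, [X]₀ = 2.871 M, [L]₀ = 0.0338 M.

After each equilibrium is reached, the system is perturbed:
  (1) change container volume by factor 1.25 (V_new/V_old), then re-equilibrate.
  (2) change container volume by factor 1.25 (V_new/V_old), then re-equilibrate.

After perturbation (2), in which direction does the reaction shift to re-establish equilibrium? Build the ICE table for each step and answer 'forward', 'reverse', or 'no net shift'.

Q₀ = 122.7 vs Keq = 808.9 ⇒ Q<K, forward
Step 1:
                    M           G           X           L
  init        0.05873       4.362       2.871      0.0338
  Δ          -0.03098     0.01549     0.01549     0.01549
  eq          0.02775       4.377       2.886     0.04929
  solve Keq expr → x = 0.01549; check Q = 808.9
Then change container volume by factor 1.25 (V_new/V_old).
Step 2:
                    M           G           X           L
  init         0.0222       3.502       2.309     0.03943
  Δ         -0.002076    0.001038    0.001038    0.001038
  eq          0.02012       3.503        2.31     0.04047
  solve Keq expr → x = 0.001038; check Q = 808.9
Then change container volume by factor 1.25 (V_new/V_old).
Step 3:
                    M           G           X           L
  init         0.0161       2.802       1.848     0.03238
  Δ         -0.001526  7.6292e-04  7.6292e-04  7.6292e-04
  eq          0.01457       2.803       1.849     0.03314
  solve Keq expr → x = 7.6292e-04; check Q = 808.9

Direction: forward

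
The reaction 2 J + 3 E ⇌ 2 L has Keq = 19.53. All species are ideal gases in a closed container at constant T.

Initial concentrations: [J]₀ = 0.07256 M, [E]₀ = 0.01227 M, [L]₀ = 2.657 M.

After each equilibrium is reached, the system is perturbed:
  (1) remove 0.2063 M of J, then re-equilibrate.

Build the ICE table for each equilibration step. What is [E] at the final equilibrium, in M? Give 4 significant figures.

[E]_eq = 0.9532 M

Q₀ = 7.2586e+08 vs Keq = 19.53 ⇒ Q>K, reverse
Step 1:
                   J          E          L
  init       0.07256    0.01227      2.657
  Δ           0.5499     0.8249    -0.5499
  eq          0.6225     0.8371      2.107
  solve Keq expr → x = -0.275; check Q = 19.53
Then remove 0.2063 M of J.
Step 2:
                   J          E          L
  init        0.4162     0.8371      2.107
  Δ          0.07736      0.116   -0.07736
  eq          0.4935     0.9532       2.03
  solve Keq expr → x = -0.03868; check Q = 19.53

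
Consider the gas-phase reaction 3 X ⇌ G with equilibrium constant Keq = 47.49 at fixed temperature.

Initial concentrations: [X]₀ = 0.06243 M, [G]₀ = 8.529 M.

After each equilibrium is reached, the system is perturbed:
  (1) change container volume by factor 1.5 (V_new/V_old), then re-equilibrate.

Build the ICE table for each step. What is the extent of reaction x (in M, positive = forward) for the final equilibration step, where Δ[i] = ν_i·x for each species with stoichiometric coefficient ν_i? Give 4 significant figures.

Q₀ = 3.5052e+04 vs Keq = 47.49 ⇒ Q>K, reverse
Step 1:
                   X          G
  Initial    0.06243      8.529
  Change      0.4981     -0.166
  Equil       0.5605      8.363
  solve Keq expr → x = -0.166; check Q = 47.49
Then change container volume by factor 1.5 (V_new/V_old).
Step 2:
                   X          G
  Initial     0.3737      5.575
  Change      0.1149   -0.03828
  Equil       0.4885      5.537
  solve Keq expr → x = -0.03828; check Q = 47.49

x = -0.03828 M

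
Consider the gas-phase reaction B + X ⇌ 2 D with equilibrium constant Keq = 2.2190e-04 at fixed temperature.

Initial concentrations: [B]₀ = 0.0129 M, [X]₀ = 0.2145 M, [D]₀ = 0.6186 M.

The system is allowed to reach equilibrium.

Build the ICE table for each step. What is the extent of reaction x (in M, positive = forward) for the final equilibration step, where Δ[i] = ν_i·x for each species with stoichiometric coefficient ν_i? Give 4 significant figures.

x = -0.3063 M

Q₀ = 138.3 vs Keq = 2.2190e-04 ⇒ Q>K, reverse
Step 1:
                  B         X         D
  Initial    0.0129    0.2145    0.6186
  Change     0.3063    0.3063   -0.6125
  Equil      0.3192    0.5208  0.006073
  solve Keq expr → x = -0.3063; check Q = 2.2190e-04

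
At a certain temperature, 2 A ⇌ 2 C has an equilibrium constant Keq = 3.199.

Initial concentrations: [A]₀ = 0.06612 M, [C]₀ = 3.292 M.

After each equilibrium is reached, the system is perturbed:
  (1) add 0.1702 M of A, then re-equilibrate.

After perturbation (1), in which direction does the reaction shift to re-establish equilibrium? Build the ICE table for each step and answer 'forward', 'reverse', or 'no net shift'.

Direction: forward

Q₀ = 2479 vs Keq = 3.199 ⇒ Q>K, reverse
Step 1:
                   A          C
  I          0.06612      3.292
  C            1.138     -1.138
  E            1.204      2.154
  solve Keq expr → x = -0.5691; check Q = 3.199
Then add 0.1702 M of A.
Step 2:
                   A          C
  I            1.374      2.154
  C          -0.1092     0.1092
  E            1.265      2.263
  solve Keq expr → x = 0.05458; check Q = 3.199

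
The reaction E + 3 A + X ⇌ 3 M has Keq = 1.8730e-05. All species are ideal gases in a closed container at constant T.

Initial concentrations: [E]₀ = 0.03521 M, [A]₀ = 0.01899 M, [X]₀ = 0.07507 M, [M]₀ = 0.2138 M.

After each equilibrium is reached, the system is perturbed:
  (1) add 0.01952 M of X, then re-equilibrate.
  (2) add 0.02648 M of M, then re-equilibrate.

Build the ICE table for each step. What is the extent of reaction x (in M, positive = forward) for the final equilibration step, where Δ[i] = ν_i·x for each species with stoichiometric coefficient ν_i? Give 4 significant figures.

Q₀ = 5.3990e+05 vs Keq = 1.8730e-05 ⇒ Q>K, reverse
Step 1:
                  E         A         X         M
  Initial   0.03521   0.01899   0.07507    0.2138
  Change    0.07076    0.2123   0.07076   -0.2123
  Equil       0.106    0.2313    0.1458   0.00153
  solve Keq expr → x = -0.07076; check Q = 1.8730e-05
Then add 0.01952 M of X.
Step 2:
                  E         A         X         M
  Initial     0.106    0.2313    0.1653   0.00153
  Change  -2.1598e-05 -6.4793e-05 -2.1598e-05 6.4793e-05
  Equil      0.1059    0.2312    0.1653  0.001595
  solve Keq expr → x = 2.1598e-05; check Q = 1.8730e-05
Then add 0.02648 M of M.
Step 3:
                  E         A         X         M
  Initial    0.1059    0.2312    0.1653   0.02807
  Change    0.00874   0.02622   0.00874  -0.02622
  Equil      0.1147    0.2574    0.1741  0.001854
  solve Keq expr → x = -0.00874; check Q = 1.8730e-05

x = -0.00874 M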